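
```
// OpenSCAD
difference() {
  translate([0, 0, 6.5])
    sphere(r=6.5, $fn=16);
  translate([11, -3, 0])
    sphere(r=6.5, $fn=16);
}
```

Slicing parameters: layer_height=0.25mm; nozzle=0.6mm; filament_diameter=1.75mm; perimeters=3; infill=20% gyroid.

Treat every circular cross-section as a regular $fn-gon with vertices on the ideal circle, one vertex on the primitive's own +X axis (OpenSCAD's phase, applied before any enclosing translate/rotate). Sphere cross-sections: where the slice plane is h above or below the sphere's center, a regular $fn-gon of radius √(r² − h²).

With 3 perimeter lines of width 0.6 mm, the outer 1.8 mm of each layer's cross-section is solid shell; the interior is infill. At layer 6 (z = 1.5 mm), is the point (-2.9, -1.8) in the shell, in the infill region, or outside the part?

shell

At z = 1.5 mm: the r=6.5 sphere slices to a regular 16-gon of circumradius 4.153 (√(r²−h²) with h=5 from center); the r=6.5 sphere at (11, -3) slices to a regular 16-gon of circumradius 6.325 (√(r²−h²) with h=1.5 from center); Subtracting the remaining from the first: starting from the r=6.5 sphere, the r=6.5 sphere at (11, -3) misses the remaining region (no effect) — 1 connected region. Overall, the cross-section is a single solid region. The nearest boundary edge runs (-2.94, -2.94)→(-3.84, -1.59); distance from the point to it = 0.66 mm. The point is inside the cross-section, 0.66 mm from the nearest boundary — within the 1.8 mm shell band (3 × 0.6).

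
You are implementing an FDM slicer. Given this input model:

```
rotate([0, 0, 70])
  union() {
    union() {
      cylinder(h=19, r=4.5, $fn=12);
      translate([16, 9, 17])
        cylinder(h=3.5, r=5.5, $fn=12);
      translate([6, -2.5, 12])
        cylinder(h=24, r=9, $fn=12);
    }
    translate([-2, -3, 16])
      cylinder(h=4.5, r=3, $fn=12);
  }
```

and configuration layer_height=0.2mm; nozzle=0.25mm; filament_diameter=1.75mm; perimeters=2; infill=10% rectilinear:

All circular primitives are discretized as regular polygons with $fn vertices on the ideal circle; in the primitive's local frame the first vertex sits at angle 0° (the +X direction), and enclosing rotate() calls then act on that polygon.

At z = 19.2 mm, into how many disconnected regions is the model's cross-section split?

At z = 19.2 mm: the cylinder does not reach this height (z outside [0, 19]); the r=5.5 cylinder at (16, 9) gives a regular 12-gon of circumradius 5.5 (constant along its height); the r=9 cylinder at (6, -2.5) gives a regular 12-gon of circumradius 9 (constant along its height); Taking the union: the 2 present regions are separate (no shared area or edge), so areas and boundary lengths simply add and each stays a separate island — 2 connected regions; the cylinder at (-2, -3): section is a regular 12-gon, circumradius r=3; Combining (union): the regions partially overlap (shared area 17.01 mm²), so overlapping operands fuse into one piece — 2 connected regions; (whole slice rotated 70° about Z — lengths, areas and connectivity unchanged). The result has 2 disconnected regions.

2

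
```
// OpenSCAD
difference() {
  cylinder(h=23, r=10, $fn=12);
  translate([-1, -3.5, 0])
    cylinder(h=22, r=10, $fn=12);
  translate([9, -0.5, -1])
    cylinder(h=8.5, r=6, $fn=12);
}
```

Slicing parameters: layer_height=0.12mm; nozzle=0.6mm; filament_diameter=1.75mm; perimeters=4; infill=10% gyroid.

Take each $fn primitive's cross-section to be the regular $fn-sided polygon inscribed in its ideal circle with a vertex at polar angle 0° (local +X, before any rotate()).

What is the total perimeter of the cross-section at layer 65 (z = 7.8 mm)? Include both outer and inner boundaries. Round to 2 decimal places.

62.12 mm

At z = 7.8 mm: the cylinder: section is a regular 12-gon, circumradius r=10 (perimeter = 2·12·10.000·sin(180°/12) = 62.12 mm); the r=10 cylinder at (-1, -3.5) gives a regular 12-gon of circumradius 10 (constant along its height) (perimeter = 2·12·10.000·sin(180°/12) = 62.12 mm); the cylinder at (9, -0.5) does not reach this height (z outside [-1, 7.5]); Subtracting the remaining from the first: starting from the r=10 cylinder, the r=10 cylinder at (-1, -3.5) partially overlaps it — only the 229.59 mm² overlap (of its 300.00 mm²) is removed, clipping the outline — boundary = 62.12 mm. Overall, the cross-section is a single solid region. Total boundary length (outer) = 62.12 mm.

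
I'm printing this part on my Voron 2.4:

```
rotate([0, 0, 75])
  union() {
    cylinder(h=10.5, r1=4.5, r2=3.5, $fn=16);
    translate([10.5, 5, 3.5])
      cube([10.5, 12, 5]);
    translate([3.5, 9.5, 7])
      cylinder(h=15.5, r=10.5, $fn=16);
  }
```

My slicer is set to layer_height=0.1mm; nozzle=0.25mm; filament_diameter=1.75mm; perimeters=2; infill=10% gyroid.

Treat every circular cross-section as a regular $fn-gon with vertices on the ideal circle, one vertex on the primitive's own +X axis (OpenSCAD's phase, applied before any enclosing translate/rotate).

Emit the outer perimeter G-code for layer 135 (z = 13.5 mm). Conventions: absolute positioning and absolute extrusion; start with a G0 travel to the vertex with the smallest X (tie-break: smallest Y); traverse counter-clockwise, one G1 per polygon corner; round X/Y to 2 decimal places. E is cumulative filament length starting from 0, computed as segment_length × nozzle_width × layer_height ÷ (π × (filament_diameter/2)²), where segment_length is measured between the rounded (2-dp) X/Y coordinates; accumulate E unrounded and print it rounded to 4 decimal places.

At z = 13.5 mm: the cone is not intersected at this z (z outside [0, 10.5]); the cube at (10.5, 5) is absent (z outside [3.5, 8.5]); the r=10.5 cylinder at (3.5, 9.5) gives a regular 16-gon of circumradius 10.5 (constant along its height); Combining (union): only the r=10.5 cylinder at (3.5, 9.5) is present, so the union is just that shape — 1 connected region; (rotated 75° about Z; rotation is an isometry so areas/perimeters/island counts are preserved). The outline is a single polygon with 16 vertices. Extrusion per mm of travel: 0.25 × 0.1 / (π × 0.875²) = 0.010394. Accumulating E over each segment gives final E = 0.6812.

G0 X-18.68 Y4.47 Z13.50
G1 X-17.36 Y0.59 E0.0426
G1 X-14.66 Y-2.49 E0.0852
G1 X-10.99 Y-4.30 E0.1277
G1 X-6.90 Y-4.57 E0.1703
G1 X-3.02 Y-3.25 E0.2129
G1 X0.06 Y-0.55 E0.2555
G1 X1.87 Y3.12 E0.2980
G1 X2.14 Y7.21 E0.3406
G1 X0.82 Y11.09 E0.3832
G1 X-1.88 Y14.17 E0.4258
G1 X-5.55 Y15.98 E0.4683
G1 X-9.64 Y16.25 E0.5109
G1 X-13.52 Y14.93 E0.5535
G1 X-16.60 Y12.23 E0.5961
G1 X-18.41 Y8.56 E0.6386
G1 X-18.68 Y4.47 E0.6812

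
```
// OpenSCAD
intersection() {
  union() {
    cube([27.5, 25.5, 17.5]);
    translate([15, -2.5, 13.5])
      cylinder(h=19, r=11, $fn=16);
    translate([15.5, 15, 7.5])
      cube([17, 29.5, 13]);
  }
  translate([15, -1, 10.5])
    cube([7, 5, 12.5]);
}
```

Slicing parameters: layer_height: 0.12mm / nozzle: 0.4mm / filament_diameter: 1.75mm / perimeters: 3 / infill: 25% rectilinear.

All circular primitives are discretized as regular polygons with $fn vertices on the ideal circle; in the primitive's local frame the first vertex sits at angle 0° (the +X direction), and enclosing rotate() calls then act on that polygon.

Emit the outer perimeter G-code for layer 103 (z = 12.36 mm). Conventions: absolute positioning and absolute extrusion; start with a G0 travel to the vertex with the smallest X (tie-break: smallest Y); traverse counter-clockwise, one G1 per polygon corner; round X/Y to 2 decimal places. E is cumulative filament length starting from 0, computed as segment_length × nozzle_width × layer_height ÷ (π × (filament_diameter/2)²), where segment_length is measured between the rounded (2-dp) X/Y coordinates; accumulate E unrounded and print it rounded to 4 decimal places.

G0 X15.00 Y0.00 Z12.36
G1 X22.00 Y0.00 E0.1397
G1 X22.00 Y4.00 E0.2195
G1 X15.00 Y4.00 E0.3592
G1 X15.00 Y0.00 E0.4390

At z = 12.36 mm: the cube is present — its section is the full 27.5×25.5 rectangle; the cylinder at (15, -2.5) does not reach this height (z outside [13.5, 32.5]); the 17×29.5 cube at (15.5, 15) contributes its full rectangle; Combining (union): the regions partially overlap (shared area 126.00 mm²), so overlapping operands fuse into one piece — 1 connected region; the cube at (15, -1) is present — its section is the full 7×5 rectangle; Taking the intersection: the 7×5 cube at (15, -1) partially overlaps that combined region; clipping to the common part keeps 28.00 mm² — 1 connected region. The outline is a single polygon with 4 vertices. Extrusion per mm of travel: 0.4 × 0.12 / (π × 0.875²) = 0.019956. Accumulating E over each segment gives final E = 0.4390.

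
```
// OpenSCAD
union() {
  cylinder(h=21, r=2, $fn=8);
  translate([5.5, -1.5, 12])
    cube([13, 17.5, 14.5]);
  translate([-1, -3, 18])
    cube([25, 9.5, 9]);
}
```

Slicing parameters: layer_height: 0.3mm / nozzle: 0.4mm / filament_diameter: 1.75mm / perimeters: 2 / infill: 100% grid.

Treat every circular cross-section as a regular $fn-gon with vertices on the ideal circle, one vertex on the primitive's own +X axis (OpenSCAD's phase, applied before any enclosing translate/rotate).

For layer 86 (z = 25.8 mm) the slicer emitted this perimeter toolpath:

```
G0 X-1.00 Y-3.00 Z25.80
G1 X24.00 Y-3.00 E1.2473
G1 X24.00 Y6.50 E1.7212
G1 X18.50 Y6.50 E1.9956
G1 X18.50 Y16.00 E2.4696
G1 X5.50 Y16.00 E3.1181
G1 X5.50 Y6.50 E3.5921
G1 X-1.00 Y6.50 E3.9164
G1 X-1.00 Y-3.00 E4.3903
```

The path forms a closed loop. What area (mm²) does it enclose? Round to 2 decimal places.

361.00 mm²

Apply the shoelace formula to the sequence of (X, Y) vertices; enclosed area = 361.00 mm².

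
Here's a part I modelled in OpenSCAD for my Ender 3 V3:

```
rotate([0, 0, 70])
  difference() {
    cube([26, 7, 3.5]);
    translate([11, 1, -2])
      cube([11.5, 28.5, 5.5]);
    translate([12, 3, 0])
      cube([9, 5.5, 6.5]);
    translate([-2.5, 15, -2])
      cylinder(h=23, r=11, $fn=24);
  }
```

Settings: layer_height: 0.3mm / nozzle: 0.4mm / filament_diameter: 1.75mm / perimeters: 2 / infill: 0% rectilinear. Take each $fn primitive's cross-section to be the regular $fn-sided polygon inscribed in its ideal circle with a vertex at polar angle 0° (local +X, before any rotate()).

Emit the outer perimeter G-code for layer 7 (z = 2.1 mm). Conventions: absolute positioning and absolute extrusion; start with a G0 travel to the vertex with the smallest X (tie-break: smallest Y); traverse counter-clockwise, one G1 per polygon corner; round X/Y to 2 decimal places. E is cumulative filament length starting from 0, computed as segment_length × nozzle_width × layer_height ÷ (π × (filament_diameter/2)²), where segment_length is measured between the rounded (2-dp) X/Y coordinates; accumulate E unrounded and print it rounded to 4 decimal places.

At z = 2.1 mm: the 26×7 cube contributes its full rectangle; the cube at (11, 1) is present — its section is the full 11.5×28.5 rectangle; the cube at (12, 3) (footprint 9×5.5) is included at this height; the r=11 cylinder at (-2.5, 15) contributes a regular 24-gon of circumradius 11; Subtracting the remaining from the first: starting from the 26×7 cube, the 11.5×28.5 cube at (11, 1) partially overlaps it — only the 69.00 mm² overlap (of its 327.75 mm²) is removed, clipping the outline; the 9×5.5 cube at (12, 3) misses the remaining region (no effect); the r=11 cylinder at (-2.5, 15) partially overlaps it — only the 7.94 mm² overlap (of its 375.81 mm²) is removed, clipping the outline — 1 connected region; (whole slice rotated 70° about Z — lengths, areas and connectivity unchanged). The outline is a single polygon with 11 vertices. Extrusion per mm of travel: 0.4 × 0.3 / (π × 0.875²) = 0.049890. Accumulating E over each segment gives final E = 3.7954.

G0 X-4.87 Y7.08 Z2.10
G1 X-4.12 Y4.69 E0.1250
G1 X-3.99 Y1.82 E0.2683
G1 X-4.07 Y1.48 E0.2857
G1 X0.00 Y0.00 E0.5018
G1 X8.89 Y24.43 E1.7988
G1 X2.31 Y26.83 E2.1482
G1 X1.12 Y23.54 E2.3228
G1 X6.76 Y21.49 E2.6222
G1 X2.82 Y10.68 E3.1962
G1 X-2.82 Y12.73 E3.4956
G1 X-4.87 Y7.08 E3.7954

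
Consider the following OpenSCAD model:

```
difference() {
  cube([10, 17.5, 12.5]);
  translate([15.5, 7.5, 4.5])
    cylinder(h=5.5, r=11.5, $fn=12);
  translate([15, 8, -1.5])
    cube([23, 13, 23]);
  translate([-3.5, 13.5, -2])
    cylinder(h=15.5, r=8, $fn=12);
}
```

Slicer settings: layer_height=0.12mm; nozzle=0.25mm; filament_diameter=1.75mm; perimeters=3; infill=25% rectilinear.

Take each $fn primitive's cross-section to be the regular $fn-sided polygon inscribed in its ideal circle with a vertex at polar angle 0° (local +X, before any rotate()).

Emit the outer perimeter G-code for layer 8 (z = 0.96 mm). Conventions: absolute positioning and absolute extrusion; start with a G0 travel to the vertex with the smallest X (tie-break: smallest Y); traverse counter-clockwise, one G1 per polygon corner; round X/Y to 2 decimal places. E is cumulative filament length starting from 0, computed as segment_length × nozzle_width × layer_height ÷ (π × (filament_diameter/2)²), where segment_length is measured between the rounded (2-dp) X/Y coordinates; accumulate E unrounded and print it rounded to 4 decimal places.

At z = 0.96 mm: the cube is present — its section is the full 10×17.5 rectangle; the cylinder at (15.5, 7.5) is not intersected at this z (z outside [4.5, 10]); the 23×13 cube at (15, 8) contributes its full rectangle; the r=8 cylinder at (-3.5, 13.5) gives a regular 12-gon of circumradius 8 (constant along its height); Subtracting the remaining from the first: starting from the 10×17.5 cube, the 23×13 cube at (15, 8) misses the remaining region (no effect); the r=8 cylinder at (-3.5, 13.5) partially overlaps it — only the 37.50 mm² overlap (of its 192.00 mm²) is removed, clipping the outline — 1 connected region. The outline is a single polygon with 8 vertices. Extrusion per mm of travel: 0.25 × 0.12 / (π × 0.875²) = 0.012473. Accumulating E over each segment gives final E = 0.6667.

G0 X0.00 Y0.00 Z0.96
G1 X10.00 Y0.00 E0.1247
G1 X10.00 Y17.50 E0.3430
G1 X3.43 Y17.50 E0.4249
G1 X4.50 Y13.50 E0.4766
G1 X3.43 Y9.50 E0.5282
G1 X0.50 Y6.57 E0.5799
G1 X0.00 Y6.44 E0.5864
G1 X0.00 Y0.00 E0.6667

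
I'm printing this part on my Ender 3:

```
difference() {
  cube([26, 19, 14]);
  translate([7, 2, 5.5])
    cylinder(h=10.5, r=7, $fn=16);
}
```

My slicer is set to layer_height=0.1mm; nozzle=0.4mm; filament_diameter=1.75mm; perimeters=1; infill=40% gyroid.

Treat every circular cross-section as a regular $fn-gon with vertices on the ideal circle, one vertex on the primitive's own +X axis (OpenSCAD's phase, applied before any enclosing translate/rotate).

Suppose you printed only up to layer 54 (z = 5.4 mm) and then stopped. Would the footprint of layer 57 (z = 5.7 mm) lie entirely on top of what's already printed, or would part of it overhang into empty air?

Compare the two slices. At z = 5.4: the cube (footprint 26×19) is included at this height (area 494.00 mm²); the cylinder at (7, 2) does not reach this height (z outside [5.5, 16]); Taking the first minus the rest: none of the subtracted shapes is present at this height, so the 26×19 cube is unchanged — area = 494.00 mm². At z = 5.7: the cube is present — its section is the full 26×19 rectangle (area 494.00 mm²); the r=7 cylinder at (7, 2) contributes a regular 16-gon of circumradius 7 (area = (16/2)·7.000²·sin(360°/16) = 150.01 mm²); Subtracting the remaining from the first: starting from the 26×19 cube (494.00 mm²), the r=7 cylinder at (7, 2) partially overlaps it — only the 102.21 mm² overlap (of its 150.01 mm²) is removed, clipping the outline — area = 391.79 mm². Checking containment: the cross-section at z = 5.7 is a subset of the cross-section at z = 5.4.

entirely on top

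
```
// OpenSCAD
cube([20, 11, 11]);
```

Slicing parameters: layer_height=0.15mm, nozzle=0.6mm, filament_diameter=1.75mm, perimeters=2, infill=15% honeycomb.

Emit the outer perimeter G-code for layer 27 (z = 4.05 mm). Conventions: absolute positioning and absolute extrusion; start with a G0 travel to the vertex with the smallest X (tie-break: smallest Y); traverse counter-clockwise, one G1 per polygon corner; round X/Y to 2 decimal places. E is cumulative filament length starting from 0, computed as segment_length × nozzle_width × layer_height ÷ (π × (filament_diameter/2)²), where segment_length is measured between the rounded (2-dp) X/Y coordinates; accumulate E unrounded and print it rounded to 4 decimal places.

At z = 4.05 mm: the cube is present — its section is the full 20×11 rectangle. The outline is a single polygon with 4 vertices. Extrusion per mm of travel: 0.6 × 0.15 / (π × 0.875²) = 0.037418. Accumulating E over each segment gives final E = 2.3199.

G0 X0.00 Y0.00 Z4.05
G1 X20.00 Y0.00 E0.7484
G1 X20.00 Y11.00 E1.1599
G1 X0.00 Y11.00 E1.9083
G1 X0.00 Y0.00 E2.3199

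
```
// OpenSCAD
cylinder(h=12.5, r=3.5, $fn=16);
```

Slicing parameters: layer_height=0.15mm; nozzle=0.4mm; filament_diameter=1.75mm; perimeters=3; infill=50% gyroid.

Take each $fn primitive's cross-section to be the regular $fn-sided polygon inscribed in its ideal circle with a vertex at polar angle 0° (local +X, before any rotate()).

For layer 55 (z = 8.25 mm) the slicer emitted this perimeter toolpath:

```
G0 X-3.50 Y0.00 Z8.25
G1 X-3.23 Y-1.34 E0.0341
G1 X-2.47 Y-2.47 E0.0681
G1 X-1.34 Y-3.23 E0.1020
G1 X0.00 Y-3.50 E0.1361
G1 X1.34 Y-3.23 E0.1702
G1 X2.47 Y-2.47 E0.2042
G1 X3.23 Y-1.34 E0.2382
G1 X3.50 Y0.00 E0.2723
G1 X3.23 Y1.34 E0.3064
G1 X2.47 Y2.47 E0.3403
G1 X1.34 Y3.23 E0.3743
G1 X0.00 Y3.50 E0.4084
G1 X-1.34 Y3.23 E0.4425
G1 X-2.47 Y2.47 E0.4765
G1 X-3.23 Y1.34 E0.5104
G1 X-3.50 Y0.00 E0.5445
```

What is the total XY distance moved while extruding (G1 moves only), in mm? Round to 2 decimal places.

Sum the Euclidean lengths of each G1 segment: total = 21.83 mm.

21.83 mm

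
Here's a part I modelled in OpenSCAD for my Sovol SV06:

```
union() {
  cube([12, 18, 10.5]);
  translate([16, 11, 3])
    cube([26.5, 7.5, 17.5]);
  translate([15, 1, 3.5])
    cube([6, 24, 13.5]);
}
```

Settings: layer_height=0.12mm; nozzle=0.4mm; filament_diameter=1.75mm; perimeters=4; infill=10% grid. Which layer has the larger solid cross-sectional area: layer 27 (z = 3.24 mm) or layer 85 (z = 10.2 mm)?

Layer 27 (z = 3.24): the cube (footprint 12×18) is included at this height (area 216.00 mm²); the cube at (16, 11) (footprint 26.5×7.5) is included at this height (area 198.75 mm²); the cube at (15, 1) does not reach this height (z outside [3.5, 17]); Taking the union: the 2 present regions are separate (no shared area or edge), so areas and boundary lengths simply add and each stays a separate island — area = 414.75 mm². So its area = 414.75 mm². Layer 85 (z = 10.2): the cube is present — its section is the full 12×18 rectangle (area 216.00 mm²); the cube at (16, 11) (footprint 26.5×7.5) is included at this height (area 198.75 mm²); the 6×24 cube at (15, 1) contributes its full rectangle (area 144.00 mm²); Merging all regions: the regions partially overlap — summed areas 558.75 mm² minus the doubly-counted overlap 37.50 mm² gives 521.25 mm² — area = 521.25 mm². So its area = 521.25 mm². Layer 85 is larger (521.25 vs 414.75 mm²).

layer 85 (z = 10.2 mm)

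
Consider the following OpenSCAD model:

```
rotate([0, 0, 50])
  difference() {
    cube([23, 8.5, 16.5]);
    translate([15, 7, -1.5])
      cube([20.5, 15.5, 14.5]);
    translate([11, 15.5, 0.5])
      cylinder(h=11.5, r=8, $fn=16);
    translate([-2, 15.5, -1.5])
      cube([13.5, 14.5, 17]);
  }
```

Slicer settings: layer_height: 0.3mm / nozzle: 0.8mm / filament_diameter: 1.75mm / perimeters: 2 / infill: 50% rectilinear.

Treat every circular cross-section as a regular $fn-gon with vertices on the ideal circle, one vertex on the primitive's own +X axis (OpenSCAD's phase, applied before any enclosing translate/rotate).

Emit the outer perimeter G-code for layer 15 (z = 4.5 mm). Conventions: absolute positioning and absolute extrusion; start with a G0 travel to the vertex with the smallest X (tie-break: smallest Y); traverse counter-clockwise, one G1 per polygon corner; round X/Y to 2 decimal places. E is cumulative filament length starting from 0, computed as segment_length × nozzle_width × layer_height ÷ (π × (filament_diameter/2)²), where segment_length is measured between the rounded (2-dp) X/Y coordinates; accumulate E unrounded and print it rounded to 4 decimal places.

At z = 4.5 mm: the cube (footprint 23×8.5) is included at this height; the 20.5×15.5 cube at (15, 7) contributes its full rectangle; the r=8 cylinder at (11, 15.5) contributes a regular 16-gon of circumradius 8; the 13.5×14.5 cube at (-2, 15.5) contributes its full rectangle; After the difference (first − rest): starting from the 23×8.5 cube, the 20.5×15.5 cube at (15, 7) partially overlaps it — only the 12.00 mm² overlap (of its 317.75 mm²) is removed, clipping the outline; the r=8 cylinder at (11, 15.5) partially overlaps it — only the 4.49 mm² overlap (of its 195.93 mm²) is removed, clipping the outline; the 13.5×14.5 cube at (-2, 15.5) misses the remaining region (no effect) — 1 connected region; (whole slice rotated 50° about Z — lengths, areas and connectivity unchanged). The outline is a single polygon with 11 vertices. Extrusion per mm of travel: 0.8 × 0.3 / (π × 0.875²) = 0.099780. Accumulating E over each segment gives final E = 6.3212.

G0 X-6.51 Y5.46 Z4.50
G1 X0.00 Y0.00 E0.8478
G1 X14.78 Y17.62 E3.1426
G1 X9.42 Y22.12 E3.8409
G1 X4.28 Y15.99 E4.6391
G1 X3.13 Y16.95 E4.7886
G1 X2.90 Y16.68 E4.8240
G1 X2.83 Y15.98 E4.8941
G1 X1.33 Y13.25 E5.2050
G1 X-1.11 Y11.29 E5.5172
G1 X-1.78 Y11.10 E5.5867
G1 X-6.51 Y5.46 E6.3212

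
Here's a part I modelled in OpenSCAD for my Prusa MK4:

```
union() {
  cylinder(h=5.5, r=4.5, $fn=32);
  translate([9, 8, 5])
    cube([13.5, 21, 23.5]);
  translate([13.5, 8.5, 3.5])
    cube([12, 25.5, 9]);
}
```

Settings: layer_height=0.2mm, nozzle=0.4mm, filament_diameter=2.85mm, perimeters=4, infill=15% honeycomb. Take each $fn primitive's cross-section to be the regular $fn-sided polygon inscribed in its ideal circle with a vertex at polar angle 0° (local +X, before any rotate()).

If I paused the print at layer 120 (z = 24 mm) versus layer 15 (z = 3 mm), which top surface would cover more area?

layer 120 (z = 24 mm)

Layer 120 (z = 24): the cylinder does not reach this height (z outside [0, 5.5]); the cube at (9, 8) (footprint 13.5×21) is included at this height (area 283.50 mm²); the cube at (13.5, 8.5) is absent (z outside [3.5, 12.5]); Taking the union: only the 13.5×21 cube at (9, 8) is present, so the union is just that shape — area = 283.50 mm². So its area = 283.50 mm². Layer 15 (z = 3): the cylinder: section is a regular 32-gon, circumradius r=4.5 (area = (32/2)·4.500²·sin(360°/32) = 63.21 mm²); the cube at (9, 8) is not intersected at this z (z outside [5, 28.5]); the cube at (13.5, 8.5) is absent (z outside [3.5, 12.5]); Combining (union): only the r=4.5 cylinder is present, so the union is just that shape — area = 63.21 mm². So its area = 63.21 mm². Layer 120 is larger (283.50 vs 63.21 mm²).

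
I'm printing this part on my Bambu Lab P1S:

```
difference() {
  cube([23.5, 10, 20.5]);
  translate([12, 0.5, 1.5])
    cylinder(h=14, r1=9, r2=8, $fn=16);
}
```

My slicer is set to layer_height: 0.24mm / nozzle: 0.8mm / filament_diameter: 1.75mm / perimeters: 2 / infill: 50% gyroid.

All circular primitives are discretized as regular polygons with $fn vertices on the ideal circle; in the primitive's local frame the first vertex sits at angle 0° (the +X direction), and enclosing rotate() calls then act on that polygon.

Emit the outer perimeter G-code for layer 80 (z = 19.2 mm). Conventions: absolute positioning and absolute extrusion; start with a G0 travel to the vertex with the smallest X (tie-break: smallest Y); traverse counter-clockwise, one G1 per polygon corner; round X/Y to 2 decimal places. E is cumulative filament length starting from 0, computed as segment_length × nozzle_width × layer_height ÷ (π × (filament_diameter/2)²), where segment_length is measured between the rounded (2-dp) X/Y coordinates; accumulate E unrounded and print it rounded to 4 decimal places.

At z = 19.2 mm: the cube is present — its section is the full 23.5×10 rectangle; the cone at (12, 0.5) is absent (z outside [1.5, 15.5]); After the difference (first − rest): none of the subtracted shapes is present at this height, so the 23.5×10 cube is unchanged — 1 connected region. The outline is a single polygon with 4 vertices. Extrusion per mm of travel: 0.8 × 0.24 / (π × 0.875²) = 0.079824. Accumulating E over each segment gives final E = 5.3482.

G0 X0.00 Y0.00 Z19.20
G1 X23.50 Y0.00 E1.8759
G1 X23.50 Y10.00 E2.6741
G1 X0.00 Y10.00 E4.5500
G1 X0.00 Y0.00 E5.3482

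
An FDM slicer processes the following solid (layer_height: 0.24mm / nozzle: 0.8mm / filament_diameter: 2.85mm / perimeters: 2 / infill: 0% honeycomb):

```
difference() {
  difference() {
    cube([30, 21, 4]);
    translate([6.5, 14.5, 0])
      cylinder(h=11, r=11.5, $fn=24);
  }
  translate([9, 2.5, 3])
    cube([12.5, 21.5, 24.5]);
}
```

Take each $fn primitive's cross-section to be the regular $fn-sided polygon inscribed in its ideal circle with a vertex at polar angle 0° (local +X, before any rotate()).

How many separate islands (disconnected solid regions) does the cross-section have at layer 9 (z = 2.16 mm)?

At z = 2.16 mm: the 30×21 cube contributes its full rectangle; the r=11.5 cylinder at (6.5, 14.5) gives a regular 24-gon of circumradius 11.5 (constant along its height); Subtracting the remaining from the first: starting from the 30×21 cube, the r=11.5 cylinder at (6.5, 14.5) partially overlaps it — only the 285.17 mm² overlap (of its 410.75 mm²) is removed, clipping the outline — 1 connected region; the cube at (9, 2.5) does not reach this height (z outside [3, 27.5]); Taking the first minus the rest: none of the subtracted shapes is present at this height, so the result so far is unchanged — 1 connected region. Overall, the cross-section is a single solid region. Island count = 1.

1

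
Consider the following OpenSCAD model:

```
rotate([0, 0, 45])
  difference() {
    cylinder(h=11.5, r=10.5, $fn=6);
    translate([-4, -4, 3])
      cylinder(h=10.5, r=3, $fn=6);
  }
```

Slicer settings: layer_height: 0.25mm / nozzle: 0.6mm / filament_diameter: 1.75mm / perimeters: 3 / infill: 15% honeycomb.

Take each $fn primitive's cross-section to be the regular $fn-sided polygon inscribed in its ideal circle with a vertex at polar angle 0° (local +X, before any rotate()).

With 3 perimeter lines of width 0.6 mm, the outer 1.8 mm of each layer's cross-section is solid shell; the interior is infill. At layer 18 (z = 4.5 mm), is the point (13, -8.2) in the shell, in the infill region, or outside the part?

At z = 4.5 mm: the r=10.5 cylinder gives a regular 6-gon of circumradius 10.5 (constant along its height); the r=3 cylinder at (-4, -4) contributes a regular 6-gon of circumradius 3; Taking the first minus the rest: starting from the r=10.5 cylinder, the r=3 cylinder at (-4, -4) lies wholly inside it (removes its full 23.38 mm² and its 18.00 mm outline becomes a hole wall) — 1 connected region with 1 hole; (rotated 45° about Z; rotation is an isometry so areas/perimeters/island counts are preserved). Overall, the cross-section is one region with 1 hole. Undo the 45° rotation: the query point maps to (3.394, -14.991) in the un-rotated model frame. The nearest boundary edge runs (5.25, -9.09)→(-5.25, -9.09); distance from the point to it = 5.90 mm. The point is not inside any of the regions above, so it lies outside the cross-section (5.90 mm from the nearest boundary).

outside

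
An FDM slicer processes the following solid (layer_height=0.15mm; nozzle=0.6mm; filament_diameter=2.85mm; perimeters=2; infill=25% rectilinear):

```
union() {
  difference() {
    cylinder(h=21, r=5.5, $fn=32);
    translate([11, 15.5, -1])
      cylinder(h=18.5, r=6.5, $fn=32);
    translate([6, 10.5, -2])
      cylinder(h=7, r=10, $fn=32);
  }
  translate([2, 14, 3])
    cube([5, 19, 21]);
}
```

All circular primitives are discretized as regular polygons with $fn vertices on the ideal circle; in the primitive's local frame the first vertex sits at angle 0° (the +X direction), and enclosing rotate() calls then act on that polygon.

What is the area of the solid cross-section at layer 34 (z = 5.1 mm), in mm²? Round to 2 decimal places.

189.42 mm²

At z = 5.1 mm: the r=5.5 cylinder gives a regular 32-gon of circumradius 5.5 (constant along its height) (area = (32/2)·5.500²·sin(360°/32) = 94.42 mm²); the cylinder at (11, 15.5): section is a regular 32-gon, circumradius r=6.5 (area = (32/2)·6.500²·sin(360°/32) = 131.88 mm²); the cylinder at (6, 10.5) does not reach this height (z outside [-2, 5]); Subtracting the remaining from the first: starting from the r=5.5 cylinder (94.42 mm²), the r=6.5 cylinder at (11, 15.5) misses the remaining region (no effect) — area = 94.42 mm²; the cube at (2, 14) is present — its section is the full 5×19 rectangle (area 95.00 mm²); Merging all regions: the 2 present regions are separate (no shared area or edge), so areas and boundary lengths simply add and each stays a separate island — area = 189.42 mm². Overall, the cross-section has 2 separate islands. Net area = 189.42 mm².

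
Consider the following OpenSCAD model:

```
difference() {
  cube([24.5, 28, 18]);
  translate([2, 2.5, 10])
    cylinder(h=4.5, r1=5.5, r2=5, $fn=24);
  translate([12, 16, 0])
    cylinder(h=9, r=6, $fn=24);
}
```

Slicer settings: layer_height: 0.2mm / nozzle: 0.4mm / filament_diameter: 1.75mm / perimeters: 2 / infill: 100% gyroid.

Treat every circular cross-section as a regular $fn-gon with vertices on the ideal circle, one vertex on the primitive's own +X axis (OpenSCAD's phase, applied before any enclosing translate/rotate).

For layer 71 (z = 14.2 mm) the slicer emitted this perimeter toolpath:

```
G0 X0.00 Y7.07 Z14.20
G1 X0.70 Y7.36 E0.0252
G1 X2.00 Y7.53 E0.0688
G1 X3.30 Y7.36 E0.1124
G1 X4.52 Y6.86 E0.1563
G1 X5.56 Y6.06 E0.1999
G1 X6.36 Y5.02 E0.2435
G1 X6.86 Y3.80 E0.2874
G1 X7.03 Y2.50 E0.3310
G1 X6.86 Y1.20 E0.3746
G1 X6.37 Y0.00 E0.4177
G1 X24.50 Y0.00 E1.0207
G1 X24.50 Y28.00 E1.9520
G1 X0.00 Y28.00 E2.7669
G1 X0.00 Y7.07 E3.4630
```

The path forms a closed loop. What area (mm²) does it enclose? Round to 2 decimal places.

639.64 mm²

Apply the shoelace formula to the sequence of (X, Y) vertices; enclosed area = 639.64 mm².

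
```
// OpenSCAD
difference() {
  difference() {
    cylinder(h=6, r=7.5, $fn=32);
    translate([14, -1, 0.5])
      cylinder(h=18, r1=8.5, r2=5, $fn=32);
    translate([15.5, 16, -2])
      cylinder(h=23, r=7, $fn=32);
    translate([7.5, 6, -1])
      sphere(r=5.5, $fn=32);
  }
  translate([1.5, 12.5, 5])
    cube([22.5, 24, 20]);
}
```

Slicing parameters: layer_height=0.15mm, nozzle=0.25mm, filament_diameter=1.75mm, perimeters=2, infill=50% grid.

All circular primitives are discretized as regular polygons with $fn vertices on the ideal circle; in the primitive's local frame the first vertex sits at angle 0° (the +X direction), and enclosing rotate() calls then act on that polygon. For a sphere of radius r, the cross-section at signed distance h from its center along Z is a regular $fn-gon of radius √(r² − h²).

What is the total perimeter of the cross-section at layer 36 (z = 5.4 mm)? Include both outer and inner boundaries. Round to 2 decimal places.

At z = 5.4 mm: the cylinder: section is a regular 32-gon, circumradius r=7.5 (perimeter = 2·32·7.500·sin(180°/32) = 47.05 mm); the cone at (14, -1) (r1=8.5→r2=5) has section circumradius 7.547 here — a regular 32-gon (perimeter = 2·32·7.547·sin(180°/32) = 47.34 mm); the r=7 cylinder at (15.5, 16) gives a regular 32-gon of circumradius 7 (constant along its height) (perimeter = 2·32·7.000·sin(180°/32) = 43.91 mm); the sphere at (7.5, 6) does not reach this height (|z−center|=6.400 > r=5.5); Subtracting the remaining from the first: starting from the r=7.5 cylinder, the cone at (14, -1) partially overlaps it — only the 3.43 mm² overlap (of its 177.80 mm²) is removed, clipping the outline; the r=7 cylinder at (15.5, 16) misses the remaining region (no effect) — boundary = 47.05 mm; the cube at (1.5, 12.5) (footprint 22.5×24) is included at this height (perimeter 93.00 mm); Taking the first minus the rest: starting from that combined region, the 22.5×24 cube at (1.5, 12.5) misses the remaining region (no effect) — boundary = 47.05 mm. Overall, the cross-section is a single solid region. Total boundary length (outer) = 47.05 mm.

47.05 mm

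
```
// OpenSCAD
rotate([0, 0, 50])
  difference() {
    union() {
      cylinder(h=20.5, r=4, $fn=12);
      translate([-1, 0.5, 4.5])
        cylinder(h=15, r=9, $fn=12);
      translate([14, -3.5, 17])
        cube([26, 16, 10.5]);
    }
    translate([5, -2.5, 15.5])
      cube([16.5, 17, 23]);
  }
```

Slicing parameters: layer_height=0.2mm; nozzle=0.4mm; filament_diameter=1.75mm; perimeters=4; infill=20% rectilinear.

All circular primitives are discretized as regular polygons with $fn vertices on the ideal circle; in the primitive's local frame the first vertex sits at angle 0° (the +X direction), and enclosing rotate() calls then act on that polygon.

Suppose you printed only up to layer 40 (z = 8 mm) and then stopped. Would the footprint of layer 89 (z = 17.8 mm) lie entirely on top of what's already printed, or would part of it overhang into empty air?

Compare the two slices. At z = 8: the r=4 cylinder contributes a regular 12-gon of circumradius 4 (area = (12/2)·4.000²·sin(360°/12) = 48.00 mm²); the r=9 cylinder at (-1, 0.5) gives a regular 12-gon of circumradius 9 (constant along its height) (area = (12/2)·9.000²·sin(360°/12) = 243.00 mm²); the cube at (14, -3.5) is not intersected at this z (z outside [17, 27.5]); Merging all regions: the r=4 cylinder lies entirely inside the r=9 cylinder at (-1, 0.5), so the union is just the r=9 cylinder at (-1, 0.5) — area = 243.00 mm²; the cube at (5, -2.5) does not reach this height (z outside [15.5, 38.5]); After the difference (first − rest): none of the subtracted shapes is present at this height, so that combined region is unchanged — area = 243.00 mm²; (rotated 50° about Z; rotation is an isometry so areas/perimeters/island counts are preserved). At z = 17.8: the r=4 cylinder gives a regular 12-gon of circumradius 4 (constant along its height) (area = (12/2)·4.000²·sin(360°/12) = 48.00 mm²); the r=9 cylinder at (-1, 0.5) gives a regular 12-gon of circumradius 9 (constant along its height) (area = (12/2)·9.000²·sin(360°/12) = 243.00 mm²); the 26×16 cube at (14, -3.5) contributes its full rectangle (area 416.00 mm²); Taking the union: the regions partially overlap — summed areas 707.00 mm² minus the doubly-counted overlap 48.00 mm² gives 659.00 mm² — area = 659.00 mm²; the cube at (5, -2.5) (footprint 16.5×17) is included at this height (area 280.50 mm²); Subtracting the remaining from the first: starting from that combined region (659.00 mm²), the 16.5×17 cube at (5, -2.5) partially overlaps it — only the 132.69 mm² overlap (of its 280.50 mm²) is removed, clipping the outline — area = 526.31 mm²; (whole slice rotated 50° about Z — lengths, areas and connectivity unchanged). Checking containment: at z = 17.8 the cross-section extends beyond the z = 8 cross-section by about 303.50 mm².

part overhangs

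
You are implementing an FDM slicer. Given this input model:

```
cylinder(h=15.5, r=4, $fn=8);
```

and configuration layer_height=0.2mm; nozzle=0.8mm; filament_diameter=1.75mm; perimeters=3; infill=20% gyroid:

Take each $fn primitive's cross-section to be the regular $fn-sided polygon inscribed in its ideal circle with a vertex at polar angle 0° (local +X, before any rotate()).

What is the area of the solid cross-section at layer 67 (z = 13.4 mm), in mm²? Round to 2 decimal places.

At z = 13.4 mm: the r=4 cylinder gives a regular 8-gon of circumradius 4 (constant along its height) (area = (8/2)·4.000²·sin(360°/8) = 45.25 mm²). Overall, the cross-section is a single solid region. Net area = 45.25 mm².

45.25 mm²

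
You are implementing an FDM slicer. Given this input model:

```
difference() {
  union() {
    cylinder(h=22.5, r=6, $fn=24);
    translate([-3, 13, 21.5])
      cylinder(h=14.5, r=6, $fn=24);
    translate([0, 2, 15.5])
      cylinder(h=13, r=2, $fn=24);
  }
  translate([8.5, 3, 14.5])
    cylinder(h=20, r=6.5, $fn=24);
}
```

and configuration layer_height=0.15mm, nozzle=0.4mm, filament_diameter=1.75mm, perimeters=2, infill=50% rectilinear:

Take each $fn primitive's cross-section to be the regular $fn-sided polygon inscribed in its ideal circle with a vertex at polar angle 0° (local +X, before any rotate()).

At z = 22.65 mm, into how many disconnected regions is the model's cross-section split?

At z = 22.65 mm: the cylinder is not intersected at this z (z outside [0, 22.5]); the r=6 cylinder at (-3, 13) contributes a regular 24-gon of circumradius 6; the r=2 cylinder at (0, 2) contributes a regular 24-gon of circumradius 2; Taking the union: the 2 present regions are separate (no shared area or edge), so areas and boundary lengths simply add and each stays a separate island — 2 connected regions; the r=6.5 cylinder at (8.5, 3) contributes a regular 24-gon of circumradius 6.5; Subtracting the remaining from the first: starting from that combined region, the r=6.5 cylinder at (8.5, 3) misses the remaining region (no effect) — 2 connected regions. The result has 2 disconnected regions.

2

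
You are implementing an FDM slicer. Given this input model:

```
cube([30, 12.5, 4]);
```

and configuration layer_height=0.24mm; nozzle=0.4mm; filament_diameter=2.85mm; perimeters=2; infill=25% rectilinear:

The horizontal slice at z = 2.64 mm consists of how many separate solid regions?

1

At z = 2.64 mm: the cube is present — its section is the full 30×12.5 rectangle. The result has 1 disconnected region.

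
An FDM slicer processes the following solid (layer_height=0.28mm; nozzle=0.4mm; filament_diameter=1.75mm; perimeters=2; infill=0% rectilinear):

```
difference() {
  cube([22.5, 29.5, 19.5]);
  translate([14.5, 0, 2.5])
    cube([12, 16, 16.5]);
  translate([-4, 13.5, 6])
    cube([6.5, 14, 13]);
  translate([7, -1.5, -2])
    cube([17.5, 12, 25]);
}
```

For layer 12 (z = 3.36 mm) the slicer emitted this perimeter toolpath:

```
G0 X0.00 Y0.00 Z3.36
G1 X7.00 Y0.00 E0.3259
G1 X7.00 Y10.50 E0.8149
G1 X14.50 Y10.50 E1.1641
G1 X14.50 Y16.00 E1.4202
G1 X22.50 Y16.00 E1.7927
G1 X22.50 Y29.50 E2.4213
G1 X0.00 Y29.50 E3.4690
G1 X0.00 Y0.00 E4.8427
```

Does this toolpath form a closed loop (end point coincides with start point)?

Start point (G0): (0.00, 0.00). End point (last G1): the path returns to the start — closed.

yes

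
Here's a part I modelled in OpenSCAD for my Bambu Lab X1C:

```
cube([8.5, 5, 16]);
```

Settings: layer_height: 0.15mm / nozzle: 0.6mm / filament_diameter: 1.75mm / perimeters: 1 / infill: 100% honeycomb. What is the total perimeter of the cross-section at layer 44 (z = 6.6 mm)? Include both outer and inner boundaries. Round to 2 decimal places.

At z = 6.6 mm: the cube (footprint 8.5×5) is included at this height (perimeter 27.00 mm). Overall, the cross-section is a single solid region. Total boundary length (outer) = 27.00 mm.

27.00 mm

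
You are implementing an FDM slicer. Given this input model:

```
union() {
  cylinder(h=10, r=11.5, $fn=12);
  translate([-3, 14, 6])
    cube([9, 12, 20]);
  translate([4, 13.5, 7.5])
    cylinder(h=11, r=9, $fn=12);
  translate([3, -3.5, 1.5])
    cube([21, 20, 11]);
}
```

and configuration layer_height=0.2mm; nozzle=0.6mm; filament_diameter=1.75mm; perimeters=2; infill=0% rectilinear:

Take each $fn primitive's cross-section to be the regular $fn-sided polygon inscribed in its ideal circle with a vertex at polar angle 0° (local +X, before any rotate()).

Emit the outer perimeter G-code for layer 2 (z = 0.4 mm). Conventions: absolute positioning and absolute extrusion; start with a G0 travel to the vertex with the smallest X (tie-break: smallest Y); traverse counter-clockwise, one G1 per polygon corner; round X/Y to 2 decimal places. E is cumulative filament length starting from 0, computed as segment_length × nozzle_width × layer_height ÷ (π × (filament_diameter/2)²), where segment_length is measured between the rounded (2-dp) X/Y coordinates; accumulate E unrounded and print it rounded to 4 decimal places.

G0 X-11.50 Y0.00 Z0.40
G1 X-9.96 Y-5.75 E0.2970
G1 X-5.75 Y-9.96 E0.5940
G1 X0.00 Y-11.50 E0.8910
G1 X5.75 Y-9.96 E1.1880
G1 X9.96 Y-5.75 E1.4850
G1 X11.50 Y0.00 E1.7820
G1 X9.96 Y5.75 E2.0790
G1 X5.75 Y9.96 E2.3760
G1 X0.00 Y11.50 E2.6730
G1 X-5.75 Y9.96 E2.9700
G1 X-9.96 Y5.75 E3.2670
G1 X-11.50 Y0.00 E3.5640

At z = 0.4 mm: the cylinder: section is a regular 12-gon, circumradius r=11.5; the cube at (-3, 14) is absent (z outside [6, 26]); the cylinder at (4, 13.5) is absent (z outside [7.5, 18.5]); the cube at (3, -3.5) does not reach this height (z outside [1.5, 12.5]); Combining (union): only the r=11.5 cylinder is present, so the union is just that shape — 1 connected region. The outline is a single polygon with 12 vertices. Extrusion per mm of travel: 0.6 × 0.2 / (π × 0.875²) = 0.049890. Accumulating E over each segment gives final E = 3.5640.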